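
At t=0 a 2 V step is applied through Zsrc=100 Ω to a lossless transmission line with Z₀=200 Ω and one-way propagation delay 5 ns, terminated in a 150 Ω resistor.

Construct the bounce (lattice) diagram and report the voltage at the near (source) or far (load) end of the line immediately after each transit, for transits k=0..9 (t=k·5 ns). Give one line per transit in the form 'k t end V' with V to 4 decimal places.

0 0 source 1.3333
1 5 load 1.1429
2 10 source 1.2063
3 15 load 1.1973
4 20 source 1.2003
5 25 load 1.1999
6 30 source 1.2000
7 35 load 1.2000
8 40 source 1.2000
9 45 load 1.2000

Γ_L=-0.142857, Γ_S=-0.333333; launch V₁=2·200/300=1.333333
k=0 src: V=1.3333
k=1 load: inc=1.333333, refl=1.333333·-0.142857=-0.1905; V=0.000000+1.333333+-0.190476=1.1429
k=2 src: inc=-0.190476, refl=-0.190476·-0.333333=0.0635; V=1.333333+-0.190476+0.063492=1.2063
k=3 load: inc=0.063492, refl=0.063492·-0.142857=-0.0091; V=1.142857+0.063492+-0.009070=1.1973
k=4 src: inc=-0.009070, refl=-0.009070·-0.333333=0.0030; V=1.206349+-0.009070+0.003023=1.2003
k=5 load: inc=0.003023, refl=0.003023·-0.142857=-0.0004; V=1.197279+0.003023+-0.000432=1.1999
k=6 src: inc=-0.000432, refl=-0.000432·-0.333333=0.0001; V=1.200302+-0.000432+0.000144=1.2000
k=7 load: inc=0.000144, refl=0.000144·-0.142857=-0.0000; V=1.199870+0.000144+-0.000021=1.2000
k=8 src: inc=-0.000021, refl=-0.000021·-0.333333=0.0000; V=1.200014+-0.000021+0.000007=1.2000
k=9 load: inc=0.000007, refl=0.000007·-0.142857=-0.0000; V=1.199994+0.000007+-0.000001=1.2000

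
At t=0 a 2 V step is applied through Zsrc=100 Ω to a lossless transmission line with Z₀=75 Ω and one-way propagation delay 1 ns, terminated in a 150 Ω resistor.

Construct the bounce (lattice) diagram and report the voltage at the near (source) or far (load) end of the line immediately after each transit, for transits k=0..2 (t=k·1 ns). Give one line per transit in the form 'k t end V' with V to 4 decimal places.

0 0 source 0.8571
1 1 load 1.1429
2 2 source 1.1837

Γ_L=0.333333, Γ_S=0.142857; launch V₁=2·75/175=0.857143
k=0 src: V=0.8571
k=1 load: inc=0.857143, refl=0.857143·0.333333=0.2857; V=0.000000+0.857143+0.285714=1.1429
k=2 src: inc=0.285714, refl=0.285714·0.142857=0.0408; V=0.857143+0.285714+0.040816=1.1837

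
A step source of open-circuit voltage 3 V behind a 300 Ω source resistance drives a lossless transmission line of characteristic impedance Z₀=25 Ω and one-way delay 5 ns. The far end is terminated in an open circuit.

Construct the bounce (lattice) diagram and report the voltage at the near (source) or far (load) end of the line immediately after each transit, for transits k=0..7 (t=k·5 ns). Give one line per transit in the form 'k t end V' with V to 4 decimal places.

Γ_L=1.000000, Γ_S=0.846154; launch V₁=3·25/325=0.230769
k=0 src: V=0.2308
k=1 load: inc=0.230769, refl=0.230769·1.000000=0.2308; V=0.000000+0.230769+0.230769=0.4615
k=2 src: inc=0.230769, refl=0.230769·0.846154=0.1953; V=0.230769+0.230769+0.195266=0.6568
k=3 load: inc=0.195266, refl=0.195266·1.000000=0.1953; V=0.461538+0.195266+0.195266=0.8521
k=4 src: inc=0.195266, refl=0.195266·0.846154=0.1652; V=0.656805+0.195266+0.165225=1.0173
k=5 load: inc=0.165225, refl=0.165225·1.000000=0.1652; V=0.852071+0.165225+0.165225=1.1825
k=6 src: inc=0.165225, refl=0.165225·0.846154=0.1398; V=1.017296+0.165225+0.139806=1.3223
k=7 load: inc=0.139806, refl=0.139806·1.000000=0.1398; V=1.182522+0.139806+0.139806=1.4621

0 0 source 0.2308
1 5 load 0.4615
2 10 source 0.6568
3 15 load 0.8521
4 20 source 1.0173
5 25 load 1.1825
6 30 source 1.3223
7 35 load 1.4621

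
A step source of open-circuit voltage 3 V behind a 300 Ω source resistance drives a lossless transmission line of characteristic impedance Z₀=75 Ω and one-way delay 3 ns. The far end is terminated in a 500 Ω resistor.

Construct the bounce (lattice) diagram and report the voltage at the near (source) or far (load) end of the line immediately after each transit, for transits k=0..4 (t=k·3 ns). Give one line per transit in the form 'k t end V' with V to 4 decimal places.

Γ_L=0.739130, Γ_S=0.600000; launch V₁=3·75/375=0.600000
k=0 src: V=0.6000
k=1 load: inc=0.600000, refl=0.600000·0.739130=0.4435; V=0.000000+0.600000+0.443478=1.0435
k=2 src: inc=0.443478, refl=0.443478·0.600000=0.2661; V=0.600000+0.443478+0.266087=1.3096
k=3 load: inc=0.266087, refl=0.266087·0.739130=0.1967; V=1.043478+0.266087+0.196673=1.5062
k=4 src: inc=0.196673, refl=0.196673·0.600000=0.1180; V=1.309565+0.196673+0.118004=1.6242

0 0 source 0.6000
1 3 load 1.0435
2 6 source 1.3096
3 9 load 1.5062
4 12 source 1.6242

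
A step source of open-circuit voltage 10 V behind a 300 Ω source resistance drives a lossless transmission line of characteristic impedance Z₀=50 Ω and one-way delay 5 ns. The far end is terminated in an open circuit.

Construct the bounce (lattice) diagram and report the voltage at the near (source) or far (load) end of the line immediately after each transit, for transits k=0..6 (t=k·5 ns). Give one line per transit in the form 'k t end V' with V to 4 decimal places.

Γ_L=1.000000, Γ_S=0.714286; launch V₁=10·50/350=1.428571
k=0 src: V=1.4286
k=1 load: inc=1.428571, refl=1.428571·1.000000=1.4286; V=0.000000+1.428571+1.428571=2.8571
k=2 src: inc=1.428571, refl=1.428571·0.714286=1.0204; V=1.428571+1.428571+1.020408=3.8776
k=3 load: inc=1.020408, refl=1.020408·1.000000=1.0204; V=2.857143+1.020408+1.020408=4.8980
k=4 src: inc=1.020408, refl=1.020408·0.714286=0.7289; V=3.877551+1.020408+0.728863=5.6268
k=5 load: inc=0.728863, refl=0.728863·1.000000=0.7289; V=4.897959+0.728863+0.728863=6.3557
k=6 src: inc=0.728863, refl=0.728863·0.714286=0.5206; V=5.626822+0.728863+0.520616=6.8763

0 0 source 1.4286
1 5 load 2.8571
2 10 source 3.8776
3 15 load 4.8980
4 20 source 5.6268
5 25 load 6.3557
6 30 source 6.8763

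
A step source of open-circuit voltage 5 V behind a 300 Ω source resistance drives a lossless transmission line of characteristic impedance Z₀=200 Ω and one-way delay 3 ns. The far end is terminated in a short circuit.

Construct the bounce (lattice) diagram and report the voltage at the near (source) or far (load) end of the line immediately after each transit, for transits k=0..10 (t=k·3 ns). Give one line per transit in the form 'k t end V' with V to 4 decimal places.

0 0 source 2.0000
1 3 load 0.0000
2 6 source -0.4000
3 9 load 0.0000
4 12 source 0.0800
5 15 load 0.0000
6 18 source -0.0160
7 21 load 0.0000
8 24 source 0.0032
9 27 load 0.0000
10 30 source -0.0006

Γ_L=-1.000000, Γ_S=0.200000; launch V₁=5·200/500=2.000000
k=0 src: V=2.0000
k=1 load: inc=2.000000, refl=2.000000·-1.000000=-2.0000; V=0.000000+2.000000+-2.000000=0.0000
k=2 src: inc=-2.000000, refl=-2.000000·0.200000=-0.4000; V=2.000000+-2.000000+-0.400000=-0.4000
k=3 load: inc=-0.400000, refl=-0.400000·-1.000000=0.4000; V=0.000000+-0.400000+0.400000=0.0000
k=4 src: inc=0.400000, refl=0.400000·0.200000=0.0800; V=-0.400000+0.400000+0.080000=0.0800
k=5 load: inc=0.080000, refl=0.080000·-1.000000=-0.0800; V=0.000000+0.080000+-0.080000=0.0000
k=6 src: inc=-0.080000, refl=-0.080000·0.200000=-0.0160; V=0.080000+-0.080000+-0.016000=-0.0160
k=7 load: inc=-0.016000, refl=-0.016000·-1.000000=0.0160; V=0.000000+-0.016000+0.016000=0.0000
k=8 src: inc=0.016000, refl=0.016000·0.200000=0.0032; V=-0.016000+0.016000+0.003200=0.0032
k=9 load: inc=0.003200, refl=0.003200·-1.000000=-0.0032; V=0.000000+0.003200+-0.003200=0.0000
k=10 src: inc=-0.003200, refl=-0.003200·0.200000=-0.0006; V=0.003200+-0.003200+-0.000640=-0.0006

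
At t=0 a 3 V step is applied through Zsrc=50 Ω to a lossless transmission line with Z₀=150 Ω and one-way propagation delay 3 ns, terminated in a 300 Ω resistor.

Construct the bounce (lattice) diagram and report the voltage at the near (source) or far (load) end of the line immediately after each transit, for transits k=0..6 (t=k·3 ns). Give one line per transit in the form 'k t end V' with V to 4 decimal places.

Γ_L=0.333333, Γ_S=-0.500000; launch V₁=3·150/200=2.250000
k=0 src: V=2.2500
k=1 load: inc=2.250000, refl=2.250000·0.333333=0.7500; V=0.000000+2.250000+0.750000=3.0000
k=2 src: inc=0.750000, refl=0.750000·-0.500000=-0.3750; V=2.250000+0.750000+-0.375000=2.6250
k=3 load: inc=-0.375000, refl=-0.375000·0.333333=-0.1250; V=3.000000+-0.375000+-0.125000=2.5000
k=4 src: inc=-0.125000, refl=-0.125000·-0.500000=0.0625; V=2.625000+-0.125000+0.062500=2.5625
k=5 load: inc=0.062500, refl=0.062500·0.333333=0.0208; V=2.500000+0.062500+0.020833=2.5833
k=6 src: inc=0.020833, refl=0.020833·-0.500000=-0.0104; V=2.562500+0.020833+-0.010417=2.5729

0 0 source 2.2500
1 3 load 3.0000
2 6 source 2.6250
3 9 load 2.5000
4 12 source 2.5625
5 15 load 2.5833
6 18 source 2.5729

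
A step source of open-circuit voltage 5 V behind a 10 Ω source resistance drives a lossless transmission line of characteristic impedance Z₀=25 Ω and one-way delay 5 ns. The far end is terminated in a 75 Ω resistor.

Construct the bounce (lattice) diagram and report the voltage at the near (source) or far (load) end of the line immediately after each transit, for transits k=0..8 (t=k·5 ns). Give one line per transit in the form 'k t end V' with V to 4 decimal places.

0 0 source 3.5714
1 5 load 5.3571
2 10 source 4.5918
3 15 load 4.2092
4 20 source 4.3732
5 25 load 4.4552
6 30 source 4.4200
7 35 load 4.4025
8 40 source 4.4100

Γ_L=0.500000, Γ_S=-0.428571; launch V₁=5·25/35=3.571429
k=0 src: V=3.5714
k=1 load: inc=3.571429, refl=3.571429·0.500000=1.7857; V=0.000000+3.571429+1.785714=5.3571
k=2 src: inc=1.785714, refl=1.785714·-0.428571=-0.7653; V=3.571429+1.785714+-0.765306=4.5918
k=3 load: inc=-0.765306, refl=-0.765306·0.500000=-0.3827; V=5.357143+-0.765306+-0.382653=4.2092
k=4 src: inc=-0.382653, refl=-0.382653·-0.428571=0.1640; V=4.591837+-0.382653+0.163994=4.3732
k=5 load: inc=0.163994, refl=0.163994·0.500000=0.0820; V=4.209184+0.163994+0.081997=4.4552
k=6 src: inc=0.081997, refl=0.081997·-0.428571=-0.0351; V=4.373178+0.081997+-0.035142=4.4200
k=7 load: inc=-0.035142, refl=-0.035142·0.500000=-0.0176; V=4.455175+-0.035142+-0.017571=4.4025
k=8 src: inc=-0.017571, refl=-0.017571·-0.428571=0.0075; V=4.420033+-0.017571+0.007530=4.4100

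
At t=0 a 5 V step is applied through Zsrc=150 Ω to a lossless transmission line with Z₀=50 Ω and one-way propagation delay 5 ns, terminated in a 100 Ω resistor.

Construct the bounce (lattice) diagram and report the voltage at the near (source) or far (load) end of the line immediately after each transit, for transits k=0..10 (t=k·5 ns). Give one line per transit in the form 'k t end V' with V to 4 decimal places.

Γ_L=0.333333, Γ_S=0.500000; launch V₁=5·50/200=1.250000
k=0 src: V=1.2500
k=1 load: inc=1.250000, refl=1.250000·0.333333=0.4167; V=0.000000+1.250000+0.416667=1.6667
k=2 src: inc=0.416667, refl=0.416667·0.500000=0.2083; V=1.250000+0.416667+0.208333=1.8750
k=3 load: inc=0.208333, refl=0.208333·0.333333=0.0694; V=1.666667+0.208333+0.069444=1.9444
k=4 src: inc=0.069444, refl=0.069444·0.500000=0.0347; V=1.875000+0.069444+0.034722=1.9792
k=5 load: inc=0.034722, refl=0.034722·0.333333=0.0116; V=1.944444+0.034722+0.011574=1.9907
k=6 src: inc=0.011574, refl=0.011574·0.500000=0.0058; V=1.979167+0.011574+0.005787=1.9965
k=7 load: inc=0.005787, refl=0.005787·0.333333=0.0019; V=1.990741+0.005787+0.001929=1.9985
k=8 src: inc=0.001929, refl=0.001929·0.500000=0.0010; V=1.996528+0.001929+0.000965=1.9994
k=9 load: inc=0.000965, refl=0.000965·0.333333=0.0003; V=1.998457+0.000965+0.000322=1.9997
k=10 src: inc=0.000322, refl=0.000322·0.500000=0.0002; V=1.999421+0.000322+0.000161=1.9999

0 0 source 1.2500
1 5 load 1.6667
2 10 source 1.8750
3 15 load 1.9444
4 20 source 1.9792
5 25 load 1.9907
6 30 source 1.9965
7 35 load 1.9985
8 40 source 1.9994
9 45 load 1.9997
10 50 source 1.9999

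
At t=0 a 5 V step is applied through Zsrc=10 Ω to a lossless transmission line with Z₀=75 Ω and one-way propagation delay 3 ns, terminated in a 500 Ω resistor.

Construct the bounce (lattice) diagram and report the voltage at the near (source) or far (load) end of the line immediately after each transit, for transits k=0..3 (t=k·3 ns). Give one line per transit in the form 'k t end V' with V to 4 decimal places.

0 0 source 4.4118
1 3 load 7.6726
2 6 source 5.1790
3 9 load 3.3359

Γ_L=0.739130, Γ_S=-0.764706; launch V₁=5·75/85=4.411765
k=0 src: V=4.4118
k=1 load: inc=4.411765, refl=4.411765·0.739130=3.2609; V=0.000000+4.411765+3.260870=7.6726
k=2 src: inc=3.260870, refl=3.260870·-0.764706=-2.4936; V=4.411765+3.260870+-2.493606=5.1790
k=3 load: inc=-2.493606, refl=-2.493606·0.739130=-1.8431; V=7.672634+-2.493606+-1.843100=3.3359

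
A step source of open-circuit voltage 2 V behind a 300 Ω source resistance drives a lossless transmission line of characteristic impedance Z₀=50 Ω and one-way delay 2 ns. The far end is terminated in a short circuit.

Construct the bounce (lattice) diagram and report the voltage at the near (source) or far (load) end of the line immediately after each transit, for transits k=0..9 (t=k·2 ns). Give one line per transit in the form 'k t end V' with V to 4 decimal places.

0 0 source 0.2857
1 2 load 0.0000
2 4 source -0.2041
3 6 load 0.0000
4 8 source 0.1458
5 10 load 0.0000
6 12 source -0.1041
7 14 load 0.0000
8 16 source 0.0744
9 18 load 0.0000

Γ_L=-1.000000, Γ_S=0.714286; launch V₁=2·50/350=0.285714
k=0 src: V=0.2857
k=1 load: inc=0.285714, refl=0.285714·-1.000000=-0.2857; V=0.000000+0.285714+-0.285714=0.0000
k=2 src: inc=-0.285714, refl=-0.285714·0.714286=-0.2041; V=0.285714+-0.285714+-0.204082=-0.2041
k=3 load: inc=-0.204082, refl=-0.204082·-1.000000=0.2041; V=0.000000+-0.204082+0.204082=0.0000
k=4 src: inc=0.204082, refl=0.204082·0.714286=0.1458; V=-0.204082+0.204082+0.145773=0.1458
k=5 load: inc=0.145773, refl=0.145773·-1.000000=-0.1458; V=0.000000+0.145773+-0.145773=0.0000
k=6 src: inc=-0.145773, refl=-0.145773·0.714286=-0.1041; V=0.145773+-0.145773+-0.104123=-0.1041
k=7 load: inc=-0.104123, refl=-0.104123·-1.000000=0.1041; V=0.000000+-0.104123+0.104123=0.0000
k=8 src: inc=0.104123, refl=0.104123·0.714286=0.0744; V=-0.104123+0.104123+0.074374=0.0744
k=9 load: inc=0.074374, refl=0.074374·-1.000000=-0.0744; V=0.000000+0.074374+-0.074374=0.0000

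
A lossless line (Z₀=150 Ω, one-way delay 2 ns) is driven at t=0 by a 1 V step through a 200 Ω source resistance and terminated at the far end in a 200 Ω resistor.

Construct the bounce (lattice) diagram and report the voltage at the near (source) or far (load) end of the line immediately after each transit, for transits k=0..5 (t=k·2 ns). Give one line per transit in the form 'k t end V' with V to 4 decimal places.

0 0 source 0.4286
1 2 load 0.4898
2 4 source 0.4985
3 6 load 0.4998
4 8 source 0.5000
5 10 load 0.5000

Γ_L=0.142857, Γ_S=0.142857; launch V₁=1·150/350=0.428571
k=0 src: V=0.4286
k=1 load: inc=0.428571, refl=0.428571·0.142857=0.0612; V=0.000000+0.428571+0.061224=0.4898
k=2 src: inc=0.061224, refl=0.061224·0.142857=0.0087; V=0.428571+0.061224+0.008746=0.4985
k=3 load: inc=0.008746, refl=0.008746·0.142857=0.0012; V=0.489796+0.008746+0.001249=0.4998
k=4 src: inc=0.001249, refl=0.001249·0.142857=0.0002; V=0.498542+0.001249+0.000178=0.5000
k=5 load: inc=0.000178, refl=0.000178·0.142857=0.0000; V=0.499792+0.000178+0.000025=0.5000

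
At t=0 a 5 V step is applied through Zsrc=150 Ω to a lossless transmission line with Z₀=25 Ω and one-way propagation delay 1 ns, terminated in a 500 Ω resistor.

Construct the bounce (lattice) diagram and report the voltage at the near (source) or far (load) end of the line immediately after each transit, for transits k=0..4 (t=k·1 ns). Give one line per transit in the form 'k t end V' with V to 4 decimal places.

Γ_L=0.904762, Γ_S=0.714286; launch V₁=5·25/175=0.714286
k=0 src: V=0.7143
k=1 load: inc=0.714286, refl=0.714286·0.904762=0.6463; V=0.000000+0.714286+0.646259=1.3605
k=2 src: inc=0.646259, refl=0.646259·0.714286=0.4616; V=0.714286+0.646259+0.461613=1.8222
k=3 load: inc=0.461613, refl=0.461613·0.904762=0.4177; V=1.360544+0.461613+0.417650=2.2398
k=4 src: inc=0.417650, refl=0.417650·0.714286=0.2983; V=1.822157+0.417650+0.298321=2.5381

0 0 source 0.7143
1 1 load 1.3605
2 2 source 1.8222
3 3 load 2.2398
4 4 source 2.5381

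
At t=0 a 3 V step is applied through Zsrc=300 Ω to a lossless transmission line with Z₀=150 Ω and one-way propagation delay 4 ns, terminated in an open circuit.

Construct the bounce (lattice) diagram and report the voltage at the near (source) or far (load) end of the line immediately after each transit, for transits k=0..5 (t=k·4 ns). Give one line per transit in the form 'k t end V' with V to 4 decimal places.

0 0 source 1.0000
1 4 load 2.0000
2 8 source 2.3333
3 12 load 2.6667
4 16 source 2.7778
5 20 load 2.8889

Γ_L=1.000000, Γ_S=0.333333; launch V₁=3·150/450=1.000000
k=0 src: V=1.0000
k=1 load: inc=1.000000, refl=1.000000·1.000000=1.0000; V=0.000000+1.000000+1.000000=2.0000
k=2 src: inc=1.000000, refl=1.000000·0.333333=0.3333; V=1.000000+1.000000+0.333333=2.3333
k=3 load: inc=0.333333, refl=0.333333·1.000000=0.3333; V=2.000000+0.333333+0.333333=2.6667
k=4 src: inc=0.333333, refl=0.333333·0.333333=0.1111; V=2.333333+0.333333+0.111111=2.7778
k=5 load: inc=0.111111, refl=0.111111·1.000000=0.1111; V=2.666667+0.111111+0.111111=2.8889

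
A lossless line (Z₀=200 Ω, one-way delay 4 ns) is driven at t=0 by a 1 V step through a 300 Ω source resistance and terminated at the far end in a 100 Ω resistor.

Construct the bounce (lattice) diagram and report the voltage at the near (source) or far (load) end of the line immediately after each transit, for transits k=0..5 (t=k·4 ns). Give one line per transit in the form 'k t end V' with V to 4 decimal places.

0 0 source 0.4000
1 4 load 0.2667
2 8 source 0.2400
3 12 load 0.2489
4 16 source 0.2507
5 20 load 0.2501

Γ_L=-0.333333, Γ_S=0.200000; launch V₁=1·200/500=0.400000
k=0 src: V=0.4000
k=1 load: inc=0.400000, refl=0.400000·-0.333333=-0.1333; V=0.000000+0.400000+-0.133333=0.2667
k=2 src: inc=-0.133333, refl=-0.133333·0.200000=-0.0267; V=0.400000+-0.133333+-0.026667=0.2400
k=3 load: inc=-0.026667, refl=-0.026667·-0.333333=0.0089; V=0.266667+-0.026667+0.008889=0.2489
k=4 src: inc=0.008889, refl=0.008889·0.200000=0.0018; V=0.240000+0.008889+0.001778=0.2507
k=5 load: inc=0.001778, refl=0.001778·-0.333333=-0.0006; V=0.248889+0.001778+-0.000593=0.2501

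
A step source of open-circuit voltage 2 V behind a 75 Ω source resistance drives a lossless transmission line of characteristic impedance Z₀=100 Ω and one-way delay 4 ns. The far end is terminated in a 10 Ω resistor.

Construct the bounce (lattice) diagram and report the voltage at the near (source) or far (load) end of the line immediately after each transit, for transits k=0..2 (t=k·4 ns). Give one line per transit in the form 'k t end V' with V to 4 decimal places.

0 0 source 1.1429
1 4 load 0.2078
2 8 source 0.3414

Γ_L=-0.818182, Γ_S=-0.142857; launch V₁=2·100/175=1.142857
k=0 src: V=1.1429
k=1 load: inc=1.142857, refl=1.142857·-0.818182=-0.9351; V=0.000000+1.142857+-0.935065=0.2078
k=2 src: inc=-0.935065, refl=-0.935065·-0.142857=0.1336; V=1.142857+-0.935065+0.133581=0.3414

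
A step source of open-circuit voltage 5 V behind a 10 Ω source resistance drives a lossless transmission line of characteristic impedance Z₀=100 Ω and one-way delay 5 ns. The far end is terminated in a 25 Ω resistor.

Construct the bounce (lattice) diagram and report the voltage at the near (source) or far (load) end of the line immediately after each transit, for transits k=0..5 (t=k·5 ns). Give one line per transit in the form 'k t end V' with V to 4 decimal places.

Γ_L=-0.600000, Γ_S=-0.818182; launch V₁=5·100/110=4.545455
k=0 src: V=4.5455
k=1 load: inc=4.545455, refl=4.545455·-0.600000=-2.7273; V=0.000000+4.545455+-2.727273=1.8182
k=2 src: inc=-2.727273, refl=-2.727273·-0.818182=2.2314; V=4.545455+-2.727273+2.231405=4.0496
k=3 load: inc=2.231405, refl=2.231405·-0.600000=-1.3388; V=1.818182+2.231405+-1.338843=2.7107
k=4 src: inc=-1.338843, refl=-1.338843·-0.818182=1.0954; V=4.049587+-1.338843+1.095417=3.8062
k=5 load: inc=1.095417, refl=1.095417·-0.600000=-0.6573; V=2.710744+1.095417+-0.657250=3.1489

0 0 source 4.5455
1 5 load 1.8182
2 10 source 4.0496
3 15 load 2.7107
4 20 source 3.8062
5 25 load 3.1489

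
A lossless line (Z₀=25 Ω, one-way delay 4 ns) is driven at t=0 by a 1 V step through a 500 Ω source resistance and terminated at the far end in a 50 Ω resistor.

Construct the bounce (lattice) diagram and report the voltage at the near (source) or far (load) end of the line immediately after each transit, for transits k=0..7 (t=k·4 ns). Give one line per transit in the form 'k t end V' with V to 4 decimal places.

0 0 source 0.0476
1 4 load 0.0635
2 8 source 0.0779
3 12 load 0.0826
4 16 source 0.0870
5 20 load 0.0884
6 24 source 0.0897
7 28 load 0.0902

Γ_L=0.333333, Γ_S=0.904762; launch V₁=1·25/525=0.047619
k=0 src: V=0.0476
k=1 load: inc=0.047619, refl=0.047619·0.333333=0.0159; V=0.000000+0.047619+0.015873=0.0635
k=2 src: inc=0.015873, refl=0.015873·0.904762=0.0144; V=0.047619+0.015873+0.014361=0.0779
k=3 load: inc=0.014361, refl=0.014361·0.333333=0.0048; V=0.063492+0.014361+0.004787=0.0826
k=4 src: inc=0.004787, refl=0.004787·0.904762=0.0043; V=0.077853+0.004787+0.004331=0.0870
k=5 load: inc=0.004331, refl=0.004331·0.333333=0.0014; V=0.082640+0.004331+0.001444=0.0884
k=6 src: inc=0.001444, refl=0.001444·0.904762=0.0013; V=0.086972+0.001444+0.001306=0.0897
k=7 load: inc=0.001306, refl=0.001306·0.333333=0.0004; V=0.088415+0.001306+0.000435=0.0902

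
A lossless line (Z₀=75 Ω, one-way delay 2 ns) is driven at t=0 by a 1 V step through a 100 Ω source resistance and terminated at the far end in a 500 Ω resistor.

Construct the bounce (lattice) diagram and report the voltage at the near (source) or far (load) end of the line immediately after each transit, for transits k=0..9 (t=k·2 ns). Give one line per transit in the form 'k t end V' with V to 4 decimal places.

Γ_L=0.739130, Γ_S=0.142857; launch V₁=1·75/175=0.428571
k=0 src: V=0.4286
k=1 load: inc=0.428571, refl=0.428571·0.739130=0.3168; V=0.000000+0.428571+0.316770=0.7453
k=2 src: inc=0.316770, refl=0.316770·0.142857=0.0453; V=0.428571+0.316770+0.045253=0.7906
k=3 load: inc=0.045253, refl=0.045253·0.739130=0.0334; V=0.745342+0.045253+0.033448=0.8240
k=4 src: inc=0.033448, refl=0.033448·0.142857=0.0048; V=0.790594+0.033448+0.004778=0.8288
k=5 load: inc=0.004778, refl=0.004778·0.739130=0.0035; V=0.824042+0.004778+0.003532=0.8324
k=6 src: inc=0.003532, refl=0.003532·0.142857=0.0005; V=0.828821+0.003532+0.000505=0.8329
k=7 load: inc=0.000505, refl=0.000505·0.739130=0.0004; V=0.832352+0.000505+0.000373=0.8332
k=8 src: inc=0.000373, refl=0.000373·0.142857=0.0001; V=0.832857+0.000373+0.000053=0.8333
k=9 load: inc=0.000053, refl=0.000053·0.739130=0.0000; V=0.833230+0.000053+0.000039=0.8333

0 0 source 0.4286
1 2 load 0.7453
2 4 source 0.7906
3 6 load 0.8240
4 8 source 0.8288
5 10 load 0.8324
6 12 source 0.8329
7 14 load 0.8332
8 16 source 0.8333
9 18 load 0.8333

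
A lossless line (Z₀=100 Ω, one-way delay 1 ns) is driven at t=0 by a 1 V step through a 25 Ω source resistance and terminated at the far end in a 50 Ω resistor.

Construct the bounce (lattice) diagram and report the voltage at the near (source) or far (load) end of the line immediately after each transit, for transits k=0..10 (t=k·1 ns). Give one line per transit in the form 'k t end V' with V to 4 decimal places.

0 0 source 0.8000
1 1 load 0.5333
2 2 source 0.6933
3 3 load 0.6400
4 4 source 0.6720
5 5 load 0.6613
6 6 source 0.6677
7 7 load 0.6656
8 8 source 0.6669
9 9 load 0.6665
10 10 source 0.6667

Γ_L=-0.333333, Γ_S=-0.600000; launch V₁=1·100/125=0.800000
k=0 src: V=0.8000
k=1 load: inc=0.800000, refl=0.800000·-0.333333=-0.2667; V=0.000000+0.800000+-0.266667=0.5333
k=2 src: inc=-0.266667, refl=-0.266667·-0.600000=0.1600; V=0.800000+-0.266667+0.160000=0.6933
k=3 load: inc=0.160000, refl=0.160000·-0.333333=-0.0533; V=0.533333+0.160000+-0.053333=0.6400
k=4 src: inc=-0.053333, refl=-0.053333·-0.600000=0.0320; V=0.693333+-0.053333+0.032000=0.6720
k=5 load: inc=0.032000, refl=0.032000·-0.333333=-0.0107; V=0.640000+0.032000+-0.010667=0.6613
k=6 src: inc=-0.010667, refl=-0.010667·-0.600000=0.0064; V=0.672000+-0.010667+0.006400=0.6677
k=7 load: inc=0.006400, refl=0.006400·-0.333333=-0.0021; V=0.661333+0.006400+-0.002133=0.6656
k=8 src: inc=-0.002133, refl=-0.002133·-0.600000=0.0013; V=0.667733+-0.002133+0.001280=0.6669
k=9 load: inc=0.001280, refl=0.001280·-0.333333=-0.0004; V=0.665600+0.001280+-0.000427=0.6665
k=10 src: inc=-0.000427, refl=-0.000427·-0.600000=0.0003; V=0.666880+-0.000427+0.000256=0.6667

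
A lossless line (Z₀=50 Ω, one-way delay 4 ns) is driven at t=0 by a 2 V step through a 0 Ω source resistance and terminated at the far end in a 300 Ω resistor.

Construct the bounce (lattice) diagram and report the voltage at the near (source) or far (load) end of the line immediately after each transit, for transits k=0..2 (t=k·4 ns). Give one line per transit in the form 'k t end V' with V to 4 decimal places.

Γ_L=0.714286, Γ_S=-1.000000; launch V₁=2·50/50=2.000000
k=0 src: V=2.0000
k=1 load: inc=2.000000, refl=2.000000·0.714286=1.4286; V=0.000000+2.000000+1.428571=3.4286
k=2 src: inc=1.428571, refl=1.428571·-1.000000=-1.4286; V=2.000000+1.428571+-1.428571=2.0000

0 0 source 2.0000
1 4 load 3.4286
2 8 source 2.0000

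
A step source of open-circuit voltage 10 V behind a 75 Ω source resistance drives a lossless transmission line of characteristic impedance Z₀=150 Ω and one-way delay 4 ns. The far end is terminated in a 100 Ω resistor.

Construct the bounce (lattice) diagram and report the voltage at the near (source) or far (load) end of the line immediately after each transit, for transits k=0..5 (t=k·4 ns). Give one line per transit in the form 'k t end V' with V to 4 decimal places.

0 0 source 6.6667
1 4 load 5.3333
2 8 source 5.7778
3 12 load 5.6889
4 16 source 5.7185
5 20 load 5.7126

Γ_L=-0.200000, Γ_S=-0.333333; launch V₁=10·150/225=6.666667
k=0 src: V=6.6667
k=1 load: inc=6.666667, refl=6.666667·-0.200000=-1.3333; V=0.000000+6.666667+-1.333333=5.3333
k=2 src: inc=-1.333333, refl=-1.333333·-0.333333=0.4444; V=6.666667+-1.333333+0.444444=5.7778
k=3 load: inc=0.444444, refl=0.444444·-0.200000=-0.0889; V=5.333333+0.444444+-0.088889=5.6889
k=4 src: inc=-0.088889, refl=-0.088889·-0.333333=0.0296; V=5.777778+-0.088889+0.029630=5.7185
k=5 load: inc=0.029630, refl=0.029630·-0.200000=-0.0059; V=5.688889+0.029630+-0.005926=5.7126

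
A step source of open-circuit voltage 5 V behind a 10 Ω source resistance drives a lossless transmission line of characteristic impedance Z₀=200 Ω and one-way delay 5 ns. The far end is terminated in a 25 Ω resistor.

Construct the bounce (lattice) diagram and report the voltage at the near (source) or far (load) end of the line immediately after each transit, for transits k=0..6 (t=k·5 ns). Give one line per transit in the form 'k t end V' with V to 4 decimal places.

Γ_L=-0.777778, Γ_S=-0.904762; launch V₁=5·200/210=4.761905
k=0 src: V=4.7619
k=1 load: inc=4.761905, refl=4.761905·-0.777778=-3.7037; V=0.000000+4.761905+-3.703704=1.0582
k=2 src: inc=-3.703704, refl=-3.703704·-0.904762=3.3510; V=4.761905+-3.703704+3.350970=4.4092
k=3 load: inc=3.350970, refl=3.350970·-0.777778=-2.6063; V=1.058201+3.350970+-2.606310=1.8029
k=4 src: inc=-2.606310, refl=-2.606310·-0.904762=2.3581; V=4.409171+-2.606310+2.358090=4.1610
k=5 load: inc=2.358090, refl=2.358090·-0.777778=-1.8341; V=1.802861+2.358090+-1.834070=2.3269
k=6 src: inc=-1.834070, refl=-1.834070·-0.904762=1.6594; V=4.160951+-1.834070+1.659397=3.9863

0 0 source 4.7619
1 5 load 1.0582
2 10 source 4.4092
3 15 load 1.8029
4 20 source 4.1610
5 25 load 2.3269
6 30 source 3.9863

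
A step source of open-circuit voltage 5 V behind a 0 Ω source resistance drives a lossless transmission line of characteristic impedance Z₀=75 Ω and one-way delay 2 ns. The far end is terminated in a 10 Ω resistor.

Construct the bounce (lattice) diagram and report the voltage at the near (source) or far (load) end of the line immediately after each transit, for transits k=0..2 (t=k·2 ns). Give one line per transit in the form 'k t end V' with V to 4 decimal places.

0 0 source 5.0000
1 2 load 1.1765
2 4 source 5.0000

Γ_L=-0.764706, Γ_S=-1.000000; launch V₁=5·75/75=5.000000
k=0 src: V=5.0000
k=1 load: inc=5.000000, refl=5.000000·-0.764706=-3.8235; V=0.000000+5.000000+-3.823529=1.1765
k=2 src: inc=-3.823529, refl=-3.823529·-1.000000=3.8235; V=5.000000+-3.823529+3.823529=5.0000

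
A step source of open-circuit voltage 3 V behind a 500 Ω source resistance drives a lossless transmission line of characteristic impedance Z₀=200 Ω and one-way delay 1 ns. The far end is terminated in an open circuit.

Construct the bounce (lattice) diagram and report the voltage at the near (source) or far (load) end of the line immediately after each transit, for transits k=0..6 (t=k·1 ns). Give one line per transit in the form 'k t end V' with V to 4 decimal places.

Γ_L=1.000000, Γ_S=0.428571; launch V₁=3·200/700=0.857143
k=0 src: V=0.8571
k=1 load: inc=0.857143, refl=0.857143·1.000000=0.8571; V=0.000000+0.857143+0.857143=1.7143
k=2 src: inc=0.857143, refl=0.857143·0.428571=0.3673; V=0.857143+0.857143+0.367347=2.0816
k=3 load: inc=0.367347, refl=0.367347·1.000000=0.3673; V=1.714286+0.367347+0.367347=2.4490
k=4 src: inc=0.367347, refl=0.367347·0.428571=0.1574; V=2.081633+0.367347+0.157434=2.6064
k=5 load: inc=0.157434, refl=0.157434·1.000000=0.1574; V=2.448980+0.157434+0.157434=2.7638
k=6 src: inc=0.157434, refl=0.157434·0.428571=0.0675; V=2.606414+0.157434+0.067472=2.8313

0 0 source 0.8571
1 1 load 1.7143
2 2 source 2.0816
3 3 load 2.4490
4 4 source 2.6064
5 5 load 2.7638
6 6 source 2.8313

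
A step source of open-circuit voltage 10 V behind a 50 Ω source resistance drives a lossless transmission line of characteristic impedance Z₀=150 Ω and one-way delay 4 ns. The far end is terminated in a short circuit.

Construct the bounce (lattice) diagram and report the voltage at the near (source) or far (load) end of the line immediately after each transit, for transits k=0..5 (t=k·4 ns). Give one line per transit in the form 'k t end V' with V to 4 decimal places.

0 0 source 7.5000
1 4 load 0.0000
2 8 source 3.7500
3 12 load 0.0000
4 16 source 1.8750
5 20 load 0.0000

Γ_L=-1.000000, Γ_S=-0.500000; launch V₁=10·150/200=7.500000
k=0 src: V=7.5000
k=1 load: inc=7.500000, refl=7.500000·-1.000000=-7.5000; V=0.000000+7.500000+-7.500000=0.0000
k=2 src: inc=-7.500000, refl=-7.500000·-0.500000=3.7500; V=7.500000+-7.500000+3.750000=3.7500
k=3 load: inc=3.750000, refl=3.750000·-1.000000=-3.7500; V=0.000000+3.750000+-3.750000=0.0000
k=4 src: inc=-3.750000, refl=-3.750000·-0.500000=1.8750; V=3.750000+-3.750000+1.875000=1.8750
k=5 load: inc=1.875000, refl=1.875000·-1.000000=-1.8750; V=0.000000+1.875000+-1.875000=0.0000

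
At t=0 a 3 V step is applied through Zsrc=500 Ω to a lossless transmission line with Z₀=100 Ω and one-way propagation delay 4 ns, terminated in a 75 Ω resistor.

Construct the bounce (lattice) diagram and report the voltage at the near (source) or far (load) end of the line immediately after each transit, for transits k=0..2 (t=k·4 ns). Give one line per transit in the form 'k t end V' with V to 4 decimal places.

Γ_L=-0.142857, Γ_S=0.666667; launch V₁=3·100/600=0.500000
k=0 src: V=0.5000
k=1 load: inc=0.500000, refl=0.500000·-0.142857=-0.0714; V=0.000000+0.500000+-0.071429=0.4286
k=2 src: inc=-0.071429, refl=-0.071429·0.666667=-0.0476; V=0.500000+-0.071429+-0.047619=0.3810

0 0 source 0.5000
1 4 load 0.4286
2 8 source 0.3810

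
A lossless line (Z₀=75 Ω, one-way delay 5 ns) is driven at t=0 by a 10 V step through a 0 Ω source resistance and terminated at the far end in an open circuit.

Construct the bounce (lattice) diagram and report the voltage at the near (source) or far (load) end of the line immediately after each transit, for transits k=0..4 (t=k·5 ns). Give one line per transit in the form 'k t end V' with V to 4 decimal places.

Γ_L=1.000000, Γ_S=-1.000000; launch V₁=10·75/75=10.000000
k=0 src: V=10.0000
k=1 load: inc=10.000000, refl=10.000000·1.000000=10.0000; V=0.000000+10.000000+10.000000=20.0000
k=2 src: inc=10.000000, refl=10.000000·-1.000000=-10.0000; V=10.000000+10.000000+-10.000000=10.0000
k=3 load: inc=-10.000000, refl=-10.000000·1.000000=-10.0000; V=20.000000+-10.000000+-10.000000=0.0000
k=4 src: inc=-10.000000, refl=-10.000000·-1.000000=10.0000; V=10.000000+-10.000000+10.000000=10.0000

0 0 source 10.0000
1 5 load 20.0000
2 10 source 10.0000
3 15 load 0.0000
4 20 source 10.0000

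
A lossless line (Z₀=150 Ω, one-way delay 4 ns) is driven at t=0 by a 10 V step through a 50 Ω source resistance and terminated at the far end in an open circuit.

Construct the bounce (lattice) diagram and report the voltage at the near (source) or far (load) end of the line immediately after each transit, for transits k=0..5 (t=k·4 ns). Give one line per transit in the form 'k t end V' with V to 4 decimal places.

0 0 source 7.5000
1 4 load 15.0000
2 8 source 11.2500
3 12 load 7.5000
4 16 source 9.3750
5 20 load 11.2500

Γ_L=1.000000, Γ_S=-0.500000; launch V₁=10·150/200=7.500000
k=0 src: V=7.5000
k=1 load: inc=7.500000, refl=7.500000·1.000000=7.5000; V=0.000000+7.500000+7.500000=15.0000
k=2 src: inc=7.500000, refl=7.500000·-0.500000=-3.7500; V=7.500000+7.500000+-3.750000=11.2500
k=3 load: inc=-3.750000, refl=-3.750000·1.000000=-3.7500; V=15.000000+-3.750000+-3.750000=7.5000
k=4 src: inc=-3.750000, refl=-3.750000·-0.500000=1.8750; V=11.250000+-3.750000+1.875000=9.3750
k=5 load: inc=1.875000, refl=1.875000·1.000000=1.8750; V=7.500000+1.875000+1.875000=11.2500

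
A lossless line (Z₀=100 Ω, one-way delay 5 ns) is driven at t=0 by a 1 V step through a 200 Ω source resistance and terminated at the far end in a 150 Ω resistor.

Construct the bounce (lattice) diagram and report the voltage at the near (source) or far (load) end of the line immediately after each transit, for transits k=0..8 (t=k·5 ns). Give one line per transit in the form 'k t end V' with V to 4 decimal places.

0 0 source 0.3333
1 5 load 0.4000
2 10 source 0.4222
3 15 load 0.4267
4 20 source 0.4281
5 25 load 0.4284
6 30 source 0.4285
7 35 load 0.4286
8 40 source 0.4286

Γ_L=0.200000, Γ_S=0.333333; launch V₁=1·100/300=0.333333
k=0 src: V=0.3333
k=1 load: inc=0.333333, refl=0.333333·0.200000=0.0667; V=0.000000+0.333333+0.066667=0.4000
k=2 src: inc=0.066667, refl=0.066667·0.333333=0.0222; V=0.333333+0.066667+0.022222=0.4222
k=3 load: inc=0.022222, refl=0.022222·0.200000=0.0044; V=0.400000+0.022222+0.004444=0.4267
k=4 src: inc=0.004444, refl=0.004444·0.333333=0.0015; V=0.422222+0.004444+0.001481=0.4281
k=5 load: inc=0.001481, refl=0.001481·0.200000=0.0003; V=0.426667+0.001481+0.000296=0.4284
k=6 src: inc=0.000296, refl=0.000296·0.333333=0.0001; V=0.428148+0.000296+0.000099=0.4285
k=7 load: inc=0.000099, refl=0.000099·0.200000=0.0000; V=0.428444+0.000099+0.000020=0.4286
k=8 src: inc=0.000020, refl=0.000020·0.333333=0.0000; V=0.428543+0.000020+0.000007=0.4286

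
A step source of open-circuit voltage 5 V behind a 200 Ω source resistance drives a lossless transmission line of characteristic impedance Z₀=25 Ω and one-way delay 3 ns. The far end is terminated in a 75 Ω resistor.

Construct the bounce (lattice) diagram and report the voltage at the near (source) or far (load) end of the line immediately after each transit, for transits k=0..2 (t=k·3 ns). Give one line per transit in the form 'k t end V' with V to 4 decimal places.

Γ_L=0.500000, Γ_S=0.777778; launch V₁=5·25/225=0.555556
k=0 src: V=0.5556
k=1 load: inc=0.555556, refl=0.555556·0.500000=0.2778; V=0.000000+0.555556+0.277778=0.8333
k=2 src: inc=0.277778, refl=0.277778·0.777778=0.2160; V=0.555556+0.277778+0.216049=1.0494

0 0 source 0.5556
1 3 load 0.8333
2 6 source 1.0494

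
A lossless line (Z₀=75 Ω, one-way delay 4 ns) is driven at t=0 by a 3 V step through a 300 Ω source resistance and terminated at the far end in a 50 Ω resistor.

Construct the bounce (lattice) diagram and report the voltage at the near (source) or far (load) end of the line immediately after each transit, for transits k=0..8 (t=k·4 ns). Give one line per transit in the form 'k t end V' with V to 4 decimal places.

Γ_L=-0.200000, Γ_S=0.600000; launch V₁=3·75/375=0.600000
k=0 src: V=0.6000
k=1 load: inc=0.600000, refl=0.600000·-0.200000=-0.1200; V=0.000000+0.600000+-0.120000=0.4800
k=2 src: inc=-0.120000, refl=-0.120000·0.600000=-0.0720; V=0.600000+-0.120000+-0.072000=0.4080
k=3 load: inc=-0.072000, refl=-0.072000·-0.200000=0.0144; V=0.480000+-0.072000+0.014400=0.4224
k=4 src: inc=0.014400, refl=0.014400·0.600000=0.0086; V=0.408000+0.014400+0.008640=0.4310
k=5 load: inc=0.008640, refl=0.008640·-0.200000=-0.0017; V=0.422400+0.008640+-0.001728=0.4293
k=6 src: inc=-0.001728, refl=-0.001728·0.600000=-0.0010; V=0.431040+-0.001728+-0.001037=0.4283
k=7 load: inc=-0.001037, refl=-0.001037·-0.200000=0.0002; V=0.429312+-0.001037+0.000207=0.4285
k=8 src: inc=0.000207, refl=0.000207·0.600000=0.0001; V=0.428275+0.000207+0.000124=0.4286

0 0 source 0.6000
1 4 load 0.4800
2 8 source 0.4080
3 12 load 0.4224
4 16 source 0.4310
5 20 load 0.4293
6 24 source 0.4283
7 28 load 0.4285
8 32 source 0.4286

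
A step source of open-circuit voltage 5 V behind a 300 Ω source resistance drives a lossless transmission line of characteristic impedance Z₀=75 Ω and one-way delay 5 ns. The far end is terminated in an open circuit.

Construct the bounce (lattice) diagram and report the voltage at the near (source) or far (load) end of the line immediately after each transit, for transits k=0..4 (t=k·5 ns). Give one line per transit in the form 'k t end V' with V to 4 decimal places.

0 0 source 1.0000
1 5 load 2.0000
2 10 source 2.6000
3 15 load 3.2000
4 20 source 3.5600

Γ_L=1.000000, Γ_S=0.600000; launch V₁=5·75/375=1.000000
k=0 src: V=1.0000
k=1 load: inc=1.000000, refl=1.000000·1.000000=1.0000; V=0.000000+1.000000+1.000000=2.0000
k=2 src: inc=1.000000, refl=1.000000·0.600000=0.6000; V=1.000000+1.000000+0.600000=2.6000
k=3 load: inc=0.600000, refl=0.600000·1.000000=0.6000; V=2.000000+0.600000+0.600000=3.2000
k=4 src: inc=0.600000, refl=0.600000·0.600000=0.3600; V=2.600000+0.600000+0.360000=3.5600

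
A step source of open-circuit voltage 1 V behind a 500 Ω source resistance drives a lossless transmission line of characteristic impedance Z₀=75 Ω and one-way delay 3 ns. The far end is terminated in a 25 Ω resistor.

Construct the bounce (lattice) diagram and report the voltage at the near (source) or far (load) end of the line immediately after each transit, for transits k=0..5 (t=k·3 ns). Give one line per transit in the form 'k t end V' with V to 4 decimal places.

0 0 source 0.1304
1 3 load 0.0652
2 6 source 0.0170
3 9 load 0.0411
4 12 source 0.0589
5 15 load 0.0500

Γ_L=-0.500000, Γ_S=0.739130; launch V₁=1·75/575=0.130435
k=0 src: V=0.1304
k=1 load: inc=0.130435, refl=0.130435·-0.500000=-0.0652; V=0.000000+0.130435+-0.065217=0.0652
k=2 src: inc=-0.065217, refl=-0.065217·0.739130=-0.0482; V=0.130435+-0.065217+-0.048204=0.0170
k=3 load: inc=-0.048204, refl=-0.048204·-0.500000=0.0241; V=0.065217+-0.048204+0.024102=0.0411
k=4 src: inc=0.024102, refl=0.024102·0.739130=0.0178; V=0.017013+0.024102+0.017815=0.0589
k=5 load: inc=0.017815, refl=0.017815·-0.500000=-0.0089; V=0.041115+0.017815+-0.008907=0.0500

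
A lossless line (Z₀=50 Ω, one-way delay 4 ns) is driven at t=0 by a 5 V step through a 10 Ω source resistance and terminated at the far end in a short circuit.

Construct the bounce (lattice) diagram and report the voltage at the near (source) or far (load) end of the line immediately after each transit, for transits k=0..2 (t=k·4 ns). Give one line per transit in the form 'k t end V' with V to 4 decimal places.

Γ_L=-1.000000, Γ_S=-0.666667; launch V₁=5·50/60=4.166667
k=0 src: V=4.1667
k=1 load: inc=4.166667, refl=4.166667·-1.000000=-4.1667; V=0.000000+4.166667+-4.166667=0.0000
k=2 src: inc=-4.166667, refl=-4.166667·-0.666667=2.7778; V=4.166667+-4.166667+2.777778=2.7778

0 0 source 4.1667
1 4 load 0.0000
2 8 source 2.7778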